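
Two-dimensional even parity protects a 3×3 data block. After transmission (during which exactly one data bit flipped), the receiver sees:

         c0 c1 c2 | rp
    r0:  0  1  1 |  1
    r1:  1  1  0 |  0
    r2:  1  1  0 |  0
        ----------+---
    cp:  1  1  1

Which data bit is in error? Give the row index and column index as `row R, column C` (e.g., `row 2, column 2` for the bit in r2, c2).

row 0, column 0

Recompute each row's even parity and compare to rp:
  r0: data parity 0, sent rp 1 → mismatch
  r1: data parity 0, sent rp 0 → ok
  r2: data parity 0, sent rp 0 → ok
Recompute each column's even parity and compare to cp:
  c0: data parity 0, sent cp 1 → mismatch
  c1: data parity 1, sent cp 1 → ok
  c2: data parity 1, sent cp 1 → ok
Exactly one row (r0) and one column (c0) fail → the flipped bit is at their intersection.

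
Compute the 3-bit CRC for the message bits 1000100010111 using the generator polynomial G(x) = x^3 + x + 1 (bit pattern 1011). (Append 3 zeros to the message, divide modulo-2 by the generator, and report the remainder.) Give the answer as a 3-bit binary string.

Append 3 zeros: 1000100010111000. Divide by 1011 (XOR where the leading bit is 1):
  pos 0: 1000 XOR 1011 = 0011
  pos 2: 1110 XOR 1011 = 0101
  pos 3: 1010 XOR 1011 = 0001
  pos 6: 1010 XOR 1011 = 0001
  pos 9: 1111 XOR 1011 = 0100
  pos 10: 1000 XOR 1011 = 0011
  pos 12: 1100 XOR 1011 = 0111
Remainder (last 3 bits) = 111. This is the CRC / FCS.

111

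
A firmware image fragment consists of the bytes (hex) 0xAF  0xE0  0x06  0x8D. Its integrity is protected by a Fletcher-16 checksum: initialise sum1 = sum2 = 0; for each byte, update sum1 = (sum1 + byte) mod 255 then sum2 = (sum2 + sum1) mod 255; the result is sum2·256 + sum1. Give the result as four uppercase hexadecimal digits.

FA24

Running sums (mod 255):
  after byte 0 (0xAF): sum1=175, sum2=175
  after byte 1 (0xE0): sum1=144, sum2=64
  after byte 2 (0x06): sum1=150, sum2=214
  after byte 3 (0x8D): sum1=36, sum2=250
Checksum = sum2·256 + sum1 = 250·256 + 36 = 64036 = 0xFA24.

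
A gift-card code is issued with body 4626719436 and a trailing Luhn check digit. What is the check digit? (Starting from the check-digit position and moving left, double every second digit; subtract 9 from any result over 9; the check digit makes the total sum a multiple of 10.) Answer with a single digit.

Partial digits right→left: 6 3 4 9 1 7 6 2 6 4
Double every second digit counting from the check-digit position (so the 1st, 3rd, 5th, ... of the partial from the right).
  doubled (with −9 where >9): 3 8 2 3 3 → sum 19
  kept as-is: 3 9 7 2 4 → sum 25
Total = 19 + 25 = 44.
Check digit = (10 − (44 mod 10)) mod 10 = 6.

6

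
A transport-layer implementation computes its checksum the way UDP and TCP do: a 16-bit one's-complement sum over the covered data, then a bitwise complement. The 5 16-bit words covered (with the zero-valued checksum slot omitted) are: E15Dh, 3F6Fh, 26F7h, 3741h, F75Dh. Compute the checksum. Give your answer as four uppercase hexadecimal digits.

899C

One's-complement addition (fold any carry out of bit 15 back into bit 0):
  0xE15D + 0x3F6F = 0x120CC → wrap carry → 0x20CD
  0x20CD + 0x26F7 = 0x047C4
  0x47C4 + 0x3741 = 0x07F05
  0x7F05 + 0xF75D = 0x17662 → wrap carry → 0x7663
One's-complement sum = 0x7663.
Checksum = ~0x7663 & 0xFFFF = 0x899C.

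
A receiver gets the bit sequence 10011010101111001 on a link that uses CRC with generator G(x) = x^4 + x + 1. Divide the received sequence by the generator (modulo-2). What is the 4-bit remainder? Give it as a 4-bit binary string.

0010

Modulo-2 division of 10011010101111001 by 10011:
  pos 0: 10011 XOR 10011 = 00000
  pos 6: 10101 XOR 10011 = 00110
  pos 8: 11011 XOR 10011 = 01000
  pos 9: 10001 XOR 10011 = 00010
  pos 12: 10001 XOR 10011 = 00010
Remainder = 0010 (nonzero — an error is detected).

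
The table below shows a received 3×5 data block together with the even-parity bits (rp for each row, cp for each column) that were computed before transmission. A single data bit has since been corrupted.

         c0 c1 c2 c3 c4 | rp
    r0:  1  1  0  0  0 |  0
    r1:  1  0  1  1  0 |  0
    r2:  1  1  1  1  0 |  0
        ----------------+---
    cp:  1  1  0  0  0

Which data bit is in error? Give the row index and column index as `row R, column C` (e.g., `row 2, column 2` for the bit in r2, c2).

Recompute each row's even parity and compare to rp:
  r0: data parity 0, sent rp 0 → ok
  r1: data parity 1, sent rp 0 → mismatch
  r2: data parity 0, sent rp 0 → ok
Recompute each column's even parity and compare to cp:
  c0: data parity 1, sent cp 1 → ok
  c1: data parity 0, sent cp 1 → mismatch
  c2: data parity 0, sent cp 0 → ok
  c3: data parity 0, sent cp 0 → ok
  c4: data parity 0, sent cp 0 → ok
Exactly one row (r1) and one column (c1) fail → the flipped bit is at their intersection.

row 1, column 1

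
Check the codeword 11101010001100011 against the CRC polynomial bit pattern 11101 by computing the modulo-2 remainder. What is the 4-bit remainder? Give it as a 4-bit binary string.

0010

Modulo-2 division of 11101010001100011 by 11101:
  pos 0: 11101 XOR 11101 = 00000
  pos 6: 10001 XOR 11101 = 01100
  pos 7: 11001 XOR 11101 = 00100
  pos 9: 10000 XOR 11101 = 01101
  pos 10: 11010 XOR 11101 = 00111
  pos 12: 11111 XOR 11101 = 00010
Remainder = 0010 (nonzero — an error is detected).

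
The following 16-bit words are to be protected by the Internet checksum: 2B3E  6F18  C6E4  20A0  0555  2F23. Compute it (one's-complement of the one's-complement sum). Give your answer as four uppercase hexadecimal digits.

One's-complement addition (fold any carry out of bit 15 back into bit 0):
  0x2B3E + 0x6F18 = 0x09A56
  0x9A56 + 0xC6E4 = 0x1613A → wrap carry → 0x613B
  0x613B + 0x20A0 = 0x081DB
  0x81DB + 0x0555 = 0x08730
  0x8730 + 0x2F23 = 0x0B653
One's-complement sum = 0xB653.
Checksum = ~0xB653 & 0xFFFF = 0x49AC.

49AC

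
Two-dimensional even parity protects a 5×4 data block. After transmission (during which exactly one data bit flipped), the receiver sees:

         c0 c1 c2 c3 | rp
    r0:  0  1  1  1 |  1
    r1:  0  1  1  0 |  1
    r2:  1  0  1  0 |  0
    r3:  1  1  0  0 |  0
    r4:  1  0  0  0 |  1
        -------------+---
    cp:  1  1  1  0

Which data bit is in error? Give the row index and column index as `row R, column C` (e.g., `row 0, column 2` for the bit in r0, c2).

Recompute each row's even parity and compare to rp:
  r0: data parity 1, sent rp 1 → ok
  r1: data parity 0, sent rp 1 → mismatch
  r2: data parity 0, sent rp 0 → ok
  r3: data parity 0, sent rp 0 → ok
  r4: data parity 1, sent rp 1 → ok
Recompute each column's even parity and compare to cp:
  c0: data parity 1, sent cp 1 → ok
  c1: data parity 1, sent cp 1 → ok
  c2: data parity 1, sent cp 1 → ok
  c3: data parity 1, sent cp 0 → mismatch
Exactly one row (r1) and one column (c3) fail → the flipped bit is at their intersection.

row 1, column 3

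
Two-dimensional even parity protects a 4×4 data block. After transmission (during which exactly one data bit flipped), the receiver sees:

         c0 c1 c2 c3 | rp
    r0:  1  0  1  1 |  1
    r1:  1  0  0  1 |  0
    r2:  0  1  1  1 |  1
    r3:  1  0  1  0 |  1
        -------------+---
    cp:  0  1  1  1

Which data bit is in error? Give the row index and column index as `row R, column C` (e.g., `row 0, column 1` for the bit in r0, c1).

Recompute each row's even parity and compare to rp:
  r0: data parity 1, sent rp 1 → ok
  r1: data parity 0, sent rp 0 → ok
  r2: data parity 1, sent rp 1 → ok
  r3: data parity 0, sent rp 1 → mismatch
Recompute each column's even parity and compare to cp:
  c0: data parity 1, sent cp 0 → mismatch
  c1: data parity 1, sent cp 1 → ok
  c2: data parity 1, sent cp 1 → ok
  c3: data parity 1, sent cp 1 → ok
Exactly one row (r3) and one column (c0) fail → the flipped bit is at their intersection.

row 3, column 0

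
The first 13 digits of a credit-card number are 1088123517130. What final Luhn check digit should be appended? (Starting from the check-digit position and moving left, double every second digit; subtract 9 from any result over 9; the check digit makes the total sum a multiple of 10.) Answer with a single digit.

Partial digits right→left: 0 3 1 7 1 5 3 2 1 8 8 0 1
Double every second digit counting from the check-digit position (so the 1st, 3rd, 5th, ... of the partial from the right).
  doubled (with −9 where >9): 0 2 2 6 2 7 2 → sum 21
  kept as-is: 3 7 5 2 8 0 → sum 25
Total = 21 + 25 = 46.
Check digit = (10 − (46 mod 10)) mod 10 = 4.

4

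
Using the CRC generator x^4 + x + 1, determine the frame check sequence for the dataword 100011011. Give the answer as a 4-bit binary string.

0100

Append 4 zeros: 1000110110000. Divide by 10011 (XOR where the leading bit is 1):
  pos 0: 10001 XOR 10011 = 00010
  pos 3: 10101 XOR 10011 = 00110
  pos 5: 11010 XOR 10011 = 01001
  pos 6: 10010 XOR 10011 = 00001
Remainder (last 4 bits) = 0100. This is the CRC / FCS.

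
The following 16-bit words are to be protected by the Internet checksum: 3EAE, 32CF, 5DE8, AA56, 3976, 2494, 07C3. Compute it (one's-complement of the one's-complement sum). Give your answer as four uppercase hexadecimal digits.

One's-complement addition (fold any carry out of bit 15 back into bit 0):
  0x3EAE + 0x32CF = 0x0717D
  0x717D + 0x5DE8 = 0x0CF65
  0xCF65 + 0xAA56 = 0x179BB → wrap carry → 0x79BC
  0x79BC + 0x3976 = 0x0B332
  0xB332 + 0x2494 = 0x0D7C6
  0xD7C6 + 0x07C3 = 0x0DF89
One's-complement sum = 0xDF89.
Checksum = ~0xDF89 & 0xFFFF = 0x2076.

2076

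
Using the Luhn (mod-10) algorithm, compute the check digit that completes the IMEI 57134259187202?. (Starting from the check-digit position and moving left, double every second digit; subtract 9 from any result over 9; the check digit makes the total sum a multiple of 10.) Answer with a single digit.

Partial digits right→left: 2 0 2 7 8 1 9 5 2 4 3 1 7 5
Double every second digit counting from the check-digit position (so the 1st, 3rd, 5th, ... of the partial from the right).
  doubled (with −9 where >9): 4 4 7 9 4 6 5 → sum 39
  kept as-is: 0 7 1 5 4 1 5 → sum 23
Total = 39 + 23 = 62.
Check digit = (10 − (62 mod 10)) mod 10 = 8.

8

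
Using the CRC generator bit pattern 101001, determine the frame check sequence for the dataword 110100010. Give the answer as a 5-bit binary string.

Append 5 zeros: 11010001000000. Divide by 101001 (XOR where the leading bit is 1):
  pos 0: 110100 XOR 101001 = 011101
  pos 1: 111010 XOR 101001 = 010011
  pos 2: 100111 XOR 101001 = 001110
  pos 4: 111000 XOR 101001 = 010001
  pos 5: 100010 XOR 101001 = 001011
  pos 7: 101100 XOR 101001 = 000101
Remainder (last 5 bits) = 01010. This is the CRC / FCS.

01010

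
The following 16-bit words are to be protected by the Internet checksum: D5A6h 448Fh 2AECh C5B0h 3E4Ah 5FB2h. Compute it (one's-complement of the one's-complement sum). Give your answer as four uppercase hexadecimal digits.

5730

One's-complement addition (fold any carry out of bit 15 back into bit 0):
  0xD5A6 + 0x448F = 0x11A35 → wrap carry → 0x1A36
  0x1A36 + 0x2AEC = 0x04522
  0x4522 + 0xC5B0 = 0x10AD2 → wrap carry → 0x0AD3
  0x0AD3 + 0x3E4A = 0x0491D
  0x491D + 0x5FB2 = 0x0A8CF
One's-complement sum = 0xA8CF.
Checksum = ~0xA8CF & 0xFFFF = 0x5730.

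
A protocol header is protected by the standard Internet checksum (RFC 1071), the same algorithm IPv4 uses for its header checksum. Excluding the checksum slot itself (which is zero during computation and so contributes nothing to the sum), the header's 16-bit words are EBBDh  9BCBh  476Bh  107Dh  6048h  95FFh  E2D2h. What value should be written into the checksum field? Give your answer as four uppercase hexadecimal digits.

4773

One's-complement addition (fold any carry out of bit 15 back into bit 0):
  0xEBBD + 0x9BCB = 0x18788 → wrap carry → 0x8789
  0x8789 + 0x476B = 0x0CEF4
  0xCEF4 + 0x107D = 0x0DF71
  0xDF71 + 0x6048 = 0x13FB9 → wrap carry → 0x3FBA
  0x3FBA + 0x95FF = 0x0D5B9
  0xD5B9 + 0xE2D2 = 0x1B88B → wrap carry → 0xB88C
One's-complement sum = 0xB88C.
Checksum = ~0xB88C & 0xFFFF = 0x4773.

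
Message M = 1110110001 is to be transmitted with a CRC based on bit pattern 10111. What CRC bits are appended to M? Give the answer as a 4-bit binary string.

0011

Append 4 zeros: 11101100010000. Divide by 10111 (XOR where the leading bit is 1):
  pos 0: 11101 XOR 10111 = 01010
  pos 1: 10101 XOR 10111 = 00010
  pos 4: 10000 XOR 10111 = 00111
  pos 6: 11110 XOR 10111 = 01001
  pos 7: 10010 XOR 10111 = 00101
  pos 9: 10100 XOR 10111 = 00011
Remainder (last 4 bits) = 0011. This is the CRC / FCS.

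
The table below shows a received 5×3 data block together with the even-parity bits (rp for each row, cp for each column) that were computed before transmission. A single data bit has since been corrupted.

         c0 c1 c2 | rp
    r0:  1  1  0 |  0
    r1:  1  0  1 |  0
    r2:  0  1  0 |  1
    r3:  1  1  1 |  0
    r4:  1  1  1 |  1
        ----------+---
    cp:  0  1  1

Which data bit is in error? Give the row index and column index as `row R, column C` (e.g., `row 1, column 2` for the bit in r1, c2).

Recompute each row's even parity and compare to rp:
  r0: data parity 0, sent rp 0 → ok
  r1: data parity 0, sent rp 0 → ok
  r2: data parity 1, sent rp 1 → ok
  r3: data parity 1, sent rp 0 → mismatch
  r4: data parity 1, sent rp 1 → ok
Recompute each column's even parity and compare to cp:
  c0: data parity 0, sent cp 0 → ok
  c1: data parity 0, sent cp 1 → mismatch
  c2: data parity 1, sent cp 1 → ok
Exactly one row (r3) and one column (c1) fail → the flipped bit is at their intersection.

row 3, column 1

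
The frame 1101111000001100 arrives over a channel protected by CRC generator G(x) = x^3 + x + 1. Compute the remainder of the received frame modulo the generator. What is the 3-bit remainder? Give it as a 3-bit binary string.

010

Modulo-2 division of 1101111000001100 by 1011:
  pos 0: 1101 XOR 1011 = 0110
  pos 1: 1101 XOR 1011 = 0110
  pos 2: 1101 XOR 1011 = 0110
  pos 3: 1101 XOR 1011 = 0110
  pos 4: 1100 XOR 1011 = 0111
  pos 5: 1110 XOR 1011 = 0101
  pos 6: 1010 XOR 1011 = 0001
  pos 9: 1001 XOR 1011 = 0010
  pos 11: 1010 XOR 1011 = 0001
Remainder = 010 (nonzero — an error is detected).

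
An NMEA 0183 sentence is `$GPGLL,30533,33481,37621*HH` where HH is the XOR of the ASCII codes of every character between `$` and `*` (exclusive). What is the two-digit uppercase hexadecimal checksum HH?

XOR the ASCII codes of the payload characters:
  'G' = 0x47 → acc = 0x47
  'P' = 0x50 → acc = 0x17
  'G' = 0x47 → acc = 0x50
  'L' = 0x4C → acc = 0x1C
  'L' = 0x4C → acc = 0x50
  ',' = 0x2C → acc = 0x7C
  '3' = 0x33 → acc = 0x4F
  '0' = 0x30 → acc = 0x7F
  '5' = 0x35 → acc = 0x4A
  '3' = 0x33 → acc = 0x79
  '3' = 0x33 → acc = 0x4A
  ',' = 0x2C → acc = 0x66
  '3' = 0x33 → acc = 0x55
  '3' = 0x33 → acc = 0x66
  '4' = 0x34 → acc = 0x52
  '8' = 0x38 → acc = 0x6A
  '1' = 0x31 → acc = 0x5B
  ',' = 0x2C → acc = 0x77
  '3' = 0x33 → acc = 0x44
  '7' = 0x37 → acc = 0x73
  '6' = 0x36 → acc = 0x45
  '2' = 0x32 → acc = 0x77
  '1' = 0x31 → acc = 0x46
Checksum = 0x46.

46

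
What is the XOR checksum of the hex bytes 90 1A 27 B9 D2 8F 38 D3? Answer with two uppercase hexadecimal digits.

XOR the bytes together:
  start with 0x90
  0x90 ⊕ 0x1A = 0x8A
  0x8A ⊕ 0x27 = 0xAD
  0xAD ⊕ 0xB9 = 0x14
  0x14 ⊕ 0xD2 = 0xC6
  0xC6 ⊕ 0x8F = 0x49
  0x49 ⊕ 0x38 = 0x71
  0x71 ⊕ 0xD3 = 0xA2

A2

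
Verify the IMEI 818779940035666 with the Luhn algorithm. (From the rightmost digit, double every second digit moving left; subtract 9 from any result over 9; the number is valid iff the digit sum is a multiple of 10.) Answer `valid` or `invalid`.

From the right, keep odd positions and double even positions (subtract 9 from any doubled value over 9):
  doubled (positions 2,4,...): 3 1 0 8 9 5 2 → sum 28
  kept (positions 1,3,...): 6 6 3 0 9 7 8 8 → sum 47
Total = 75.
75 mod 10 = 5, so the number is invalid.

invalid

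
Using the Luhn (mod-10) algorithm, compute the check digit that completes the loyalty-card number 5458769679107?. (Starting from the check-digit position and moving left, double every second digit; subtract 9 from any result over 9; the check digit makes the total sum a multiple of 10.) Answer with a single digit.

9

Partial digits right→left: 7 0 1 9 7 6 9 6 7 8 5 4 5
Double every second digit counting from the check-digit position (so the 1st, 3rd, 5th, ... of the partial from the right).
  doubled (with −9 where >9): 5 2 5 9 5 1 1 → sum 28
  kept as-is: 0 9 6 6 8 4 → sum 33
Total = 28 + 33 = 61.
Check digit = (10 − (61 mod 10)) mod 10 = 9.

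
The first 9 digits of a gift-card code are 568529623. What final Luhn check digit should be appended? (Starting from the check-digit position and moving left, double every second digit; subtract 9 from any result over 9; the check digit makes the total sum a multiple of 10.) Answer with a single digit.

7

Partial digits right→left: 3 2 6 9 2 5 8 6 5
Double every second digit counting from the check-digit position (so the 1st, 3rd, 5th, ... of the partial from the right).
  doubled (with −9 where >9): 6 3 4 7 1 → sum 21
  kept as-is: 2 9 5 6 → sum 22
Total = 21 + 22 = 43.
Check digit = (10 − (43 mod 10)) mod 10 = 7.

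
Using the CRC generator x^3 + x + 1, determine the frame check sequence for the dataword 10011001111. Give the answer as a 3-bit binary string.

101

Append 3 zeros: 10011001111000. Divide by 1011 (XOR where the leading bit is 1):
  pos 0: 1001 XOR 1011 = 0010
  pos 2: 1010 XOR 1011 = 0001
  pos 5: 1011 XOR 1011 = 0000
  pos 9: 1100 XOR 1011 = 0111
  pos 10: 1110 XOR 1011 = 0101
Remainder (last 3 bits) = 101. This is the CRC / FCS.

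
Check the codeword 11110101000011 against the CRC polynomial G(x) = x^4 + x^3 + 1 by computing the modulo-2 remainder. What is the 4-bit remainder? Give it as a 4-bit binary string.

0000

Modulo-2 division of 11110101000011 by 11001:
  pos 0: 11110 XOR 11001 = 00111
  pos 2: 11110 XOR 11001 = 00111
  pos 4: 11110 XOR 11001 = 00111
  pos 6: 11100 XOR 11001 = 00101
  pos 8: 10101 XOR 11001 = 01100
  pos 9: 11001 XOR 11001 = 00000
Remainder = 0000 (zero — the frame passes the CRC check).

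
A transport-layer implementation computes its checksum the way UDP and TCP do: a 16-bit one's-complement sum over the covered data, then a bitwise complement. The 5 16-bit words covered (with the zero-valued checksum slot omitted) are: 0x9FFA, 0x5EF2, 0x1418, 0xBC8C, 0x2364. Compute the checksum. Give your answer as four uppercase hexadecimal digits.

One's-complement addition (fold any carry out of bit 15 back into bit 0):
  0x9FFA + 0x5EF2 = 0x0FEEC
  0xFEEC + 0x1418 = 0x11304 → wrap carry → 0x1305
  0x1305 + 0xBC8C = 0x0CF91
  0xCF91 + 0x2364 = 0x0F2F5
One's-complement sum = 0xF2F5.
Checksum = ~0xF2F5 & 0xFFFF = 0x0D0A.

0D0A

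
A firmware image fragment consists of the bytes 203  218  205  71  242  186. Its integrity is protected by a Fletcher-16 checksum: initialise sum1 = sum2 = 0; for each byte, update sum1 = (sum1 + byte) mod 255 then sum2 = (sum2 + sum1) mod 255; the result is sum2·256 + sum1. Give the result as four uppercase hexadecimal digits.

Running sums (mod 255):
  after byte 0 (203): sum1=203, sum2=203
  after byte 1 (218): sum1=166, sum2=114
  after byte 2 (205): sum1=116, sum2=230
  after byte 3 (71): sum1=187, sum2=162
  after byte 4 (242): sum1=174, sum2=81
  after byte 5 (186): sum1=105, sum2=186
Checksum = sum2·256 + sum1 = 186·256 + 105 = 47721 = 0xBA69.

BA69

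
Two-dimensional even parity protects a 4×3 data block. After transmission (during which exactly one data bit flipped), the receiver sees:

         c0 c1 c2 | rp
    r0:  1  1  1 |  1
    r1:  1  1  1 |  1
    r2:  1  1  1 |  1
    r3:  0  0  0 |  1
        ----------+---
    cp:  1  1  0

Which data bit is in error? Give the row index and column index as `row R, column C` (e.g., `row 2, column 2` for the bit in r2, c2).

row 3, column 2

Recompute each row's even parity and compare to rp:
  r0: data parity 1, sent rp 1 → ok
  r1: data parity 1, sent rp 1 → ok
  r2: data parity 1, sent rp 1 → ok
  r3: data parity 0, sent rp 1 → mismatch
Recompute each column's even parity and compare to cp:
  c0: data parity 1, sent cp 1 → ok
  c1: data parity 1, sent cp 1 → ok
  c2: data parity 1, sent cp 0 → mismatch
Exactly one row (r3) and one column (c2) fail → the flipped bit is at their intersection.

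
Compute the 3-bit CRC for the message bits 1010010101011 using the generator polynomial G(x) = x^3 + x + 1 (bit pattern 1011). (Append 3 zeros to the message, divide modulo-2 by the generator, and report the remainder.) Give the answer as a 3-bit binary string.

Append 3 zeros: 1010010101011000. Divide by 1011 (XOR where the leading bit is 1):
  pos 0: 1010 XOR 1011 = 0001
  pos 3: 1010 XOR 1011 = 0001
  pos 6: 1101 XOR 1011 = 0110
  pos 7: 1100 XOR 1011 = 0111
  pos 8: 1111 XOR 1011 = 0100
  pos 9: 1001 XOR 1011 = 0010
  pos 11: 1000 XOR 1011 = 0011
Remainder (last 3 bits) = 110. This is the CRC / FCS.

110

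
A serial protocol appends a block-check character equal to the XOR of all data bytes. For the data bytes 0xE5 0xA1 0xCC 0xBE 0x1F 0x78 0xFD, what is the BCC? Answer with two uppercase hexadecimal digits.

XOR the bytes together:
  start with 0xE5
  0xE5 ⊕ 0xA1 = 0x44
  0x44 ⊕ 0xCC = 0x88
  0x88 ⊕ 0xBE = 0x36
  0x36 ⊕ 0x1F = 0x29
  0x29 ⊕ 0x78 = 0x51
  0x51 ⊕ 0xFD = 0xAC

AC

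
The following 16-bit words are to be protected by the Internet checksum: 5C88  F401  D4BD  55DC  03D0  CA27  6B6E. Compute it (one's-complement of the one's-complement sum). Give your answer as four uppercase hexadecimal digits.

One's-complement addition (fold any carry out of bit 15 back into bit 0):
  0x5C88 + 0xF401 = 0x15089 → wrap carry → 0x508A
  0x508A + 0xD4BD = 0x12547 → wrap carry → 0x2548
  0x2548 + 0x55DC = 0x07B24
  0x7B24 + 0x03D0 = 0x07EF4
  0x7EF4 + 0xCA27 = 0x1491B → wrap carry → 0x491C
  0x491C + 0x6B6E = 0x0B48A
One's-complement sum = 0xB48A.
Checksum = ~0xB48A & 0xFFFF = 0x4B75.

4B75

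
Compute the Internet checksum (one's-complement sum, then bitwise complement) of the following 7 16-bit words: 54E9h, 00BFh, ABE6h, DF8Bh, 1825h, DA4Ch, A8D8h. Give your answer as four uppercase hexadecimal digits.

One's-complement addition (fold any carry out of bit 15 back into bit 0):
  0x54E9 + 0x00BF = 0x055A8
  0x55A8 + 0xABE6 = 0x1018E → wrap carry → 0x018F
  0x018F + 0xDF8B = 0x0E11A
  0xE11A + 0x1825 = 0x0F93F
  0xF93F + 0xDA4C = 0x1D38B → wrap carry → 0xD38C
  0xD38C + 0xA8D8 = 0x17C64 → wrap carry → 0x7C65
One's-complement sum = 0x7C65.
Checksum = ~0x7C65 & 0xFFFF = 0x839A.

839A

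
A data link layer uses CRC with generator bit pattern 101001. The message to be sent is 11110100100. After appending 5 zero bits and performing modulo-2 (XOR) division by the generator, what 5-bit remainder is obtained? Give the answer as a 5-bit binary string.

Append 5 zeros: 1111010010000000. Divide by 101001 (XOR where the leading bit is 1):
  pos 0: 111101 XOR 101001 = 010100
  pos 1: 101000 XOR 101001 = 000001
  pos 6: 101000 XOR 101001 = 000001
Remainder (last 5 bits) = 10000. This is the CRC / FCS.

10000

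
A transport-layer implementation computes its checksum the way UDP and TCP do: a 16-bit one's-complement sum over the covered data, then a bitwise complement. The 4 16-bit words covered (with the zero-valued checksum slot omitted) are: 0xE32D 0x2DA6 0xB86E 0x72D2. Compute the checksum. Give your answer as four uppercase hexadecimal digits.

One's-complement addition (fold any carry out of bit 15 back into bit 0):
  0xE32D + 0x2DA6 = 0x110D3 → wrap carry → 0x10D4
  0x10D4 + 0xB86E = 0x0C942
  0xC942 + 0x72D2 = 0x13C14 → wrap carry → 0x3C15
One's-complement sum = 0x3C15.
Checksum = ~0x3C15 & 0xFFFF = 0xC3EA.

C3EA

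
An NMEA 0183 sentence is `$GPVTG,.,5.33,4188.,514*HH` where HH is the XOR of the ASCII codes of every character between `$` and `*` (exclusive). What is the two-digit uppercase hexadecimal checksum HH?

XOR the ASCII codes of the payload characters:
  'G' = 0x47 → acc = 0x47
  'P' = 0x50 → acc = 0x17
  'V' = 0x56 → acc = 0x41
  'T' = 0x54 → acc = 0x15
  'G' = 0x47 → acc = 0x52
  ',' = 0x2C → acc = 0x7E
  '.' = 0x2E → acc = 0x50
  ',' = 0x2C → acc = 0x7C
  '5' = 0x35 → acc = 0x49
  '.' = 0x2E → acc = 0x67
  '3' = 0x33 → acc = 0x54
  '3' = 0x33 → acc = 0x67
  ',' = 0x2C → acc = 0x4B
  '4' = 0x34 → acc = 0x7F
  '1' = 0x31 → acc = 0x4E
  '8' = 0x38 → acc = 0x76
  '8' = 0x38 → acc = 0x4E
  '.' = 0x2E → acc = 0x60
  ',' = 0x2C → acc = 0x4C
  '5' = 0x35 → acc = 0x79
  '1' = 0x31 → acc = 0x48
  '4' = 0x34 → acc = 0x7C
Checksum = 0x7C.

7C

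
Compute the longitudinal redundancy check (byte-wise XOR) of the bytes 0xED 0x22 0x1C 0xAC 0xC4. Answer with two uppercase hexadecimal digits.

BB

XOR the bytes together:
  start with 0xED
  0xED ⊕ 0x22 = 0xCF
  0xCF ⊕ 0x1C = 0xD3
  0xD3 ⊕ 0xAC = 0x7F
  0x7F ⊕ 0xC4 = 0xBB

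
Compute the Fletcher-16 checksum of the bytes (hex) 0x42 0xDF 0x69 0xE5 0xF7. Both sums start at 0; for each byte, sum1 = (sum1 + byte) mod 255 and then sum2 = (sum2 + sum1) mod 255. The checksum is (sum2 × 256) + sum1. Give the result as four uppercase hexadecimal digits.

CA69

Running sums (mod 255):
  after byte 0 (0x42): sum1=66, sum2=66
  after byte 1 (0xDF): sum1=34, sum2=100
  after byte 2 (0x69): sum1=139, sum2=239
  after byte 3 (0xE5): sum1=113, sum2=97
  after byte 4 (0xF7): sum1=105, sum2=202
Checksum = sum2·256 + sum1 = 202·256 + 105 = 51817 = 0xCA69.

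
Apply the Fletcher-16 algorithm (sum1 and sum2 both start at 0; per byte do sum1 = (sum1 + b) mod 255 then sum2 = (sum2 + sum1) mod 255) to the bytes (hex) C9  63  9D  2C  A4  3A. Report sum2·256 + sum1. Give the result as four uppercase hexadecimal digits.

Running sums (mod 255):
  after byte 0 (C9): sum1=201, sum2=201
  after byte 1 (63): sum1=45, sum2=246
  after byte 2 (9D): sum1=202, sum2=193
  after byte 3 (2C): sum1=246, sum2=184
  after byte 4 (A4): sum1=155, sum2=84
  after byte 5 (3A): sum1=213, sum2=42
Checksum = sum2·256 + sum1 = 42·256 + 213 = 10965 = 0x2AD5.

2AD5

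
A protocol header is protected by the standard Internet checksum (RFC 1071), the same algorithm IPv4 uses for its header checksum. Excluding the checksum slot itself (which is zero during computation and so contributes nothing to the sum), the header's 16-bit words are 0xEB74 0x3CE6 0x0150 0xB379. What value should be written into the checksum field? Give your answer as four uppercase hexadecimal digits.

22DB

One's-complement addition (fold any carry out of bit 15 back into bit 0):
  0xEB74 + 0x3CE6 = 0x1285A → wrap carry → 0x285B
  0x285B + 0x0150 = 0x029AB
  0x29AB + 0xB379 = 0x0DD24
One's-complement sum = 0xDD24.
Checksum = ~0xDD24 & 0xFFFF = 0x22DB.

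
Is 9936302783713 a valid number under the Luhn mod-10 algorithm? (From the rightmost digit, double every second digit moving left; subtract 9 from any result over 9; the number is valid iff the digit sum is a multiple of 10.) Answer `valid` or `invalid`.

valid

From the right, keep odd positions and double even positions (subtract 9 from any doubled value over 9):
  doubled (positions 2,4,...): 2 6 5 0 3 9 → sum 25
  kept (positions 1,3,...): 3 7 8 2 3 3 9 → sum 35
Total = 60.
60 mod 10 = 0, so the number is valid.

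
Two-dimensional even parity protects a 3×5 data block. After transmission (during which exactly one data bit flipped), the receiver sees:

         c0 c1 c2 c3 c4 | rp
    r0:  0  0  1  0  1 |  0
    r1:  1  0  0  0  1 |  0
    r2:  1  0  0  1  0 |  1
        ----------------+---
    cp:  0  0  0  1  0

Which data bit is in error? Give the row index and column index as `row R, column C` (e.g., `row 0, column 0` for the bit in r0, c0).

Recompute each row's even parity and compare to rp:
  r0: data parity 0, sent rp 0 → ok
  r1: data parity 0, sent rp 0 → ok
  r2: data parity 0, sent rp 1 → mismatch
Recompute each column's even parity and compare to cp:
  c0: data parity 0, sent cp 0 → ok
  c1: data parity 0, sent cp 0 → ok
  c2: data parity 1, sent cp 0 → mismatch
  c3: data parity 1, sent cp 1 → ok
  c4: data parity 0, sent cp 0 → ok
Exactly one row (r2) and one column (c2) fail → the flipped bit is at their intersection.

row 2, column 2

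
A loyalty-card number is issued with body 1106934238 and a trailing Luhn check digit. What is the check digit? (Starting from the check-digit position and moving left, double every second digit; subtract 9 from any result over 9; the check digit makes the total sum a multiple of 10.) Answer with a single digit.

1

Partial digits right→left: 8 3 2 4 3 9 6 0 1 1
Double every second digit counting from the check-digit position (so the 1st, 3rd, 5th, ... of the partial from the right).
  doubled (with −9 where >9): 7 4 6 3 2 → sum 22
  kept as-is: 3 4 9 0 1 → sum 17
Total = 22 + 17 = 39.
Check digit = (10 − (39 mod 10)) mod 10 = 1.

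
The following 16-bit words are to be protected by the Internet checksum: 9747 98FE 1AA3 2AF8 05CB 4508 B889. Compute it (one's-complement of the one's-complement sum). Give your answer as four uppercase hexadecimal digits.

86C1

One's-complement addition (fold any carry out of bit 15 back into bit 0):
  0x9747 + 0x98FE = 0x13045 → wrap carry → 0x3046
  0x3046 + 0x1AA3 = 0x04AE9
  0x4AE9 + 0x2AF8 = 0x075E1
  0x75E1 + 0x05CB = 0x07BAC
  0x7BAC + 0x4508 = 0x0C0B4
  0xC0B4 + 0xB889 = 0x1793D → wrap carry → 0x793E
One's-complement sum = 0x793E.
Checksum = ~0x793E & 0xFFFF = 0x86C1.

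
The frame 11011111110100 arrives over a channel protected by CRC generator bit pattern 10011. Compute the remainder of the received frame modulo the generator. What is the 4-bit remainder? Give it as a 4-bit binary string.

1100

Modulo-2 division of 11011111110100 by 10011:
  pos 0: 11011 XOR 10011 = 01000
  pos 1: 10001 XOR 10011 = 00010
  pos 4: 10111 XOR 10011 = 00100
  pos 6: 10010 XOR 10011 = 00001
Remainder = 1100 (nonzero — an error is detected).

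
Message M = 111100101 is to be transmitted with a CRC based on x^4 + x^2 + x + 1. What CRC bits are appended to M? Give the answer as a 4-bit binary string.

Append 4 zeros: 1111001010000. Divide by 10111 (XOR where the leading bit is 1):
  pos 0: 11110 XOR 10111 = 01001
  pos 1: 10010 XOR 10111 = 00101
  pos 3: 10110 XOR 10111 = 00001
  pos 7: 11000 XOR 10111 = 01111
  pos 8: 11110 XOR 10111 = 01001
Remainder (last 4 bits) = 1001. This is the CRC / FCS.

1001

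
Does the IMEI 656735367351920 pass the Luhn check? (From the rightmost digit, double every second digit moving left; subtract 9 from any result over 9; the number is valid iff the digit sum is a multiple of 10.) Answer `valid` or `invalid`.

From the right, keep odd positions and double even positions (subtract 9 from any doubled value over 9):
  doubled (positions 2,4,...): 4 2 6 3 1 5 1 → sum 22
  kept (positions 1,3,...): 0 9 5 7 3 3 6 6 → sum 39
Total = 61.
61 mod 10 = 1, so the number is invalid.

invalid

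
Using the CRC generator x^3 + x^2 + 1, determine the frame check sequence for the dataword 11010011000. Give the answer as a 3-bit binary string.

111

Append 3 zeros: 11010011000000. Divide by 1101 (XOR where the leading bit is 1):
  pos 0: 1101 XOR 1101 = 0000
  pos 6: 1100 XOR 1101 = 0001
  pos 9: 1000 XOR 1101 = 0101
  pos 10: 1010 XOR 1101 = 0111
Remainder (last 3 bits) = 111. This is the CRC / FCS.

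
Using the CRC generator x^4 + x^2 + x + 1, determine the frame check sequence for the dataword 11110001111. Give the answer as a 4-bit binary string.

0000

Append 4 zeros: 111100011110000. Divide by 10111 (XOR where the leading bit is 1):
  pos 0: 11110 XOR 10111 = 01001
  pos 1: 10010 XOR 10111 = 00101
  pos 3: 10101 XOR 10111 = 00010
  pos 6: 10111 XOR 10111 = 00000
Remainder (last 4 bits) = 0000. This is the CRC / FCS.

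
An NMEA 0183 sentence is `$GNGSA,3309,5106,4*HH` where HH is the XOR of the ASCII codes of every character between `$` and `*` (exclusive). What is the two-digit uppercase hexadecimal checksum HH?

XOR the ASCII codes of the payload characters:
  'G' = 0x47 → acc = 0x47
  'N' = 0x4E → acc = 0x09
  'G' = 0x47 → acc = 0x4E
  'S' = 0x53 → acc = 0x1D
  'A' = 0x41 → acc = 0x5C
  ',' = 0x2C → acc = 0x70
  '3' = 0x33 → acc = 0x43
  '3' = 0x33 → acc = 0x70
  '0' = 0x30 → acc = 0x40
  '9' = 0x39 → acc = 0x79
  ',' = 0x2C → acc = 0x55
  '5' = 0x35 → acc = 0x60
  '1' = 0x31 → acc = 0x51
  '0' = 0x30 → acc = 0x61
  '6' = 0x36 → acc = 0x57
  ',' = 0x2C → acc = 0x7B
  '4' = 0x34 → acc = 0x4F
Checksum = 0x4F.

4F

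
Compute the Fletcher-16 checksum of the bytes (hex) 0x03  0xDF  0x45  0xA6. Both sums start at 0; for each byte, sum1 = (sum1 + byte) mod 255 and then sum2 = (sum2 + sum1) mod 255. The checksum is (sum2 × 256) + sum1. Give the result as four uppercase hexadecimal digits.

DCCE

Running sums (mod 255):
  after byte 0 (0x03): sum1=3, sum2=3
  after byte 1 (0xDF): sum1=226, sum2=229
  after byte 2 (0x45): sum1=40, sum2=14
  after byte 3 (0xA6): sum1=206, sum2=220
Checksum = sum2·256 + sum1 = 220·256 + 206 = 56526 = 0xDCCE.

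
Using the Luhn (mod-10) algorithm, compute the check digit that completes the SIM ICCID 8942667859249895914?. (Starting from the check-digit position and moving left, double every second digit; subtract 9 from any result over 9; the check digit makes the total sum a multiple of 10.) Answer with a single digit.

Partial digits right→left: 4 1 9 5 9 8 9 4 2 9 5 8 7 6 6 2 4 9 8
Double every second digit counting from the check-digit position (so the 1st, 3rd, 5th, ... of the partial from the right).
  doubled (with −9 where >9): 8 9 9 9 4 1 5 3 8 7 → sum 63
  kept as-is: 1 5 8 4 9 8 6 2 9 → sum 52
Total = 63 + 52 = 115.
Check digit = (10 − (115 mod 10)) mod 10 = 5.

5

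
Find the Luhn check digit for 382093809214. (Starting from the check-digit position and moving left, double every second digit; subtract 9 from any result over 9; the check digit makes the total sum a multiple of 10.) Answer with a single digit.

3

Partial digits right→left: 4 1 2 9 0 8 3 9 0 2 8 3
Double every second digit counting from the check-digit position (so the 1st, 3rd, 5th, ... of the partial from the right).
  doubled (with −9 where >9): 8 4 0 6 0 7 → sum 25
  kept as-is: 1 9 8 9 2 3 → sum 32
Total = 25 + 32 = 57.
Check digit = (10 − (57 mod 10)) mod 10 = 3.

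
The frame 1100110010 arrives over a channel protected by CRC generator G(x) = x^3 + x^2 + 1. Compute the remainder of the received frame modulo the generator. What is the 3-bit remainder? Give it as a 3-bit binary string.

Modulo-2 division of 1100110010 by 1101:
  pos 0: 1100 XOR 1101 = 0001
  pos 3: 1110 XOR 1101 = 0011
  pos 5: 1101 XOR 1101 = 0000
Remainder = 000 (zero — the frame passes the CRC check).

000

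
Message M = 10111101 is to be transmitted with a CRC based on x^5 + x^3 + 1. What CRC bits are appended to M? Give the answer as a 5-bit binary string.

Append 5 zeros: 1011110100000. Divide by 101001 (XOR where the leading bit is 1):
  pos 0: 101111 XOR 101001 = 000110
  pos 3: 110010 XOR 101001 = 011011
  pos 4: 110110 XOR 101001 = 011111
  pos 5: 111110 XOR 101001 = 010111
  pos 6: 101110 XOR 101001 = 000111
Remainder (last 5 bits) = 01110. This is the CRC / FCS.

01110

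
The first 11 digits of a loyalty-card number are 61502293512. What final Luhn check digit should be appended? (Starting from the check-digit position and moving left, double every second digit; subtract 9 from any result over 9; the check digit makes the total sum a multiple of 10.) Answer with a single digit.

1

Partial digits right→left: 2 1 5 3 9 2 2 0 5 1 6
Double every second digit counting from the check-digit position (so the 1st, 3rd, 5th, ... of the partial from the right).
  doubled (with −9 where >9): 4 1 9 4 1 3 → sum 22
  kept as-is: 1 3 2 0 1 → sum 7
Total = 22 + 7 = 29.
Check digit = (10 − (29 mod 10)) mod 10 = 1.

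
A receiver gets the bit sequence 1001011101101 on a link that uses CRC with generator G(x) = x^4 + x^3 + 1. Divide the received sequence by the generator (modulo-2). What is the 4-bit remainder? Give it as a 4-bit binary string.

1000

Modulo-2 division of 1001011101101 by 11001:
  pos 0: 10010 XOR 11001 = 01011
  pos 1: 10111 XOR 11001 = 01110
  pos 2: 11101 XOR 11001 = 00100
  pos 4: 10010 XOR 11001 = 01011
  pos 5: 10111 XOR 11001 = 01110
  pos 6: 11101 XOR 11001 = 00100
  pos 8: 10001 XOR 11001 = 01000
Remainder = 1000 (nonzero — an error is detected).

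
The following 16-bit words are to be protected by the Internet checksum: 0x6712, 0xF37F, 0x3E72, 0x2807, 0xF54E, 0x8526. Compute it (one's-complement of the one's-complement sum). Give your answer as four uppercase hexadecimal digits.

C47E

One's-complement addition (fold any carry out of bit 15 back into bit 0):
  0x6712 + 0xF37F = 0x15A91 → wrap carry → 0x5A92
  0x5A92 + 0x3E72 = 0x09904
  0x9904 + 0x2807 = 0x0C10B
  0xC10B + 0xF54E = 0x1B659 → wrap carry → 0xB65A
  0xB65A + 0x8526 = 0x13B80 → wrap carry → 0x3B81
One's-complement sum = 0x3B81.
Checksum = ~0x3B81 & 0xFFFF = 0xC47E.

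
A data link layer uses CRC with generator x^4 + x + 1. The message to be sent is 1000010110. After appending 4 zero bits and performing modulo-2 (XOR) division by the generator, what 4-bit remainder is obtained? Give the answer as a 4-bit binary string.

0010

Append 4 zeros: 10000101100000. Divide by 10011 (XOR where the leading bit is 1):
  pos 0: 10000 XOR 10011 = 00011
  pos 3: 11101 XOR 10011 = 01110
  pos 4: 11101 XOR 10011 = 01110
  pos 5: 11100 XOR 10011 = 01111
  pos 6: 11110 XOR 10011 = 01101
  pos 7: 11010 XOR 10011 = 01001
  pos 8: 10010 XOR 10011 = 00001
Remainder (last 4 bits) = 0010. This is the CRC / FCS.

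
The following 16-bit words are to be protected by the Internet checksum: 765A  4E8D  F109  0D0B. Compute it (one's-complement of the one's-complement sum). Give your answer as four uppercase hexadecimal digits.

3D03

One's-complement addition (fold any carry out of bit 15 back into bit 0):
  0x765A + 0x4E8D = 0x0C4E7
  0xC4E7 + 0xF109 = 0x1B5F0 → wrap carry → 0xB5F1
  0xB5F1 + 0x0D0B = 0x0C2FC
One's-complement sum = 0xC2FC.
Checksum = ~0xC2FC & 0xFFFF = 0x3D03.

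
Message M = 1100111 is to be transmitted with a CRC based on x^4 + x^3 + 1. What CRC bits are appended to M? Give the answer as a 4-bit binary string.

Append 4 zeros: 11001110000. Divide by 11001 (XOR where the leading bit is 1):
  pos 0: 11001 XOR 11001 = 00000
  pos 5: 11000 XOR 11001 = 00001
Remainder (last 4 bits) = 0010. This is the CRC / FCS.

0010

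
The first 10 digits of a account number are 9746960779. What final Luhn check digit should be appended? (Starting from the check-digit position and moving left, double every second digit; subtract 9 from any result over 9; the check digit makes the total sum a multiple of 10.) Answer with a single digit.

6

Partial digits right→left: 9 7 7 0 6 9 6 4 7 9
Double every second digit counting from the check-digit position (so the 1st, 3rd, 5th, ... of the partial from the right).
  doubled (with −9 where >9): 9 5 3 3 5 → sum 25
  kept as-is: 7 0 9 4 9 → sum 29
Total = 25 + 29 = 54.
Check digit = (10 − (54 mod 10)) mod 10 = 6.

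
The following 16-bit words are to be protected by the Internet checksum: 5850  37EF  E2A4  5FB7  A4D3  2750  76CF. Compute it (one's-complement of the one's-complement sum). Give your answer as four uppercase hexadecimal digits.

EA70

One's-complement addition (fold any carry out of bit 15 back into bit 0):
  0x5850 + 0x37EF = 0x0903F
  0x903F + 0xE2A4 = 0x172E3 → wrap carry → 0x72E4
  0x72E4 + 0x5FB7 = 0x0D29B
  0xD29B + 0xA4D3 = 0x1776E → wrap carry → 0x776F
  0x776F + 0x2750 = 0x09EBF
  0x9EBF + 0x76CF = 0x1158E → wrap carry → 0x158F
One's-complement sum = 0x158F.
Checksum = ~0x158F & 0xFFFF = 0xEA70.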